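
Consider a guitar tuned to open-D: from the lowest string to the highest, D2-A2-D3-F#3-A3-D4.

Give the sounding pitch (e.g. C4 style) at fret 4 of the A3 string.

C#4

The open A3 string plus 4 semitones: A–A#–B–C–C#.
The walk passes from B into C once, so the octave number goes from 3 to 4.
(Equivalently spelled Db4.)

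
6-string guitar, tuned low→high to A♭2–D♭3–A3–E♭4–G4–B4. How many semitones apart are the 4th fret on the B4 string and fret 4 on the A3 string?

B4 at fret 4 → E♭5 (MIDI 75); A3 at fret 4 → D♭4 (MIDI 61).
75 − 61 = 14, so the two pitches are 14 semitones apart, with E♭5 the higher.

14 semitones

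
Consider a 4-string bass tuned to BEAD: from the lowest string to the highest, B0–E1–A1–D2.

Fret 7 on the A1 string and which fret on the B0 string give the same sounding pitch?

A1 at fret 7 is A1 + 7 semitones = E2.
The open B0 string is 10 semitones below the open A1, so the same pitch on the B0 string lies at fret 7 + 10 = 17.

17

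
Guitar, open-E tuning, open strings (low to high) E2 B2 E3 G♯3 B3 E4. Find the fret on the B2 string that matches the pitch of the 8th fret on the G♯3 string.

17

G♯3 at fret 8 is G♯3 + 8 semitones = E4.
The open B2 string is 9 semitones below the open G♯3, so the same pitch on the B2 string lies at fret 8 + 9 = 17.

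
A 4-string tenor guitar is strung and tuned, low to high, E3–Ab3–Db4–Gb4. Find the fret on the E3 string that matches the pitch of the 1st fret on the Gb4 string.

Gb4 at fret 1 is Gb4 + 1 semitone = G4.
The open E3 string is 14 semitones below the open Gb4, so the same pitch on the E3 string lies at fret 1 + 14 = 15.

15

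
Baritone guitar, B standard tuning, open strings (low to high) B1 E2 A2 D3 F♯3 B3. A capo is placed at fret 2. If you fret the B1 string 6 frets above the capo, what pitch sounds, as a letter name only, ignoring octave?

G

The capo raises the open B1 by 2 semitones to C♯2; fretting 6 more gives B1 + 2 + 6 = B1 + 8 semitones, landing on G.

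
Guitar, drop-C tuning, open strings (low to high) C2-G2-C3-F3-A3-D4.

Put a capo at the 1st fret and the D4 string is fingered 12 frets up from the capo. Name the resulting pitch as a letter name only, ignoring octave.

D#

The capo raises the open D4 by 1 semitone to D#4; fretting 12 more gives D4 + 1 + 12 = D4 + 13 semitones, landing on D#.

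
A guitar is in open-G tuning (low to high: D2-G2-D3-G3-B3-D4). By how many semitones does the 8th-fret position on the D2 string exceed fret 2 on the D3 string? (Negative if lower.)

D2 at fret 8 → A#2 (MIDI 46); D3 at fret 2 → E3 (MIDI 52).
46 − 52 = -6, so the two pitches are 6 semitones apart.

-6 semitones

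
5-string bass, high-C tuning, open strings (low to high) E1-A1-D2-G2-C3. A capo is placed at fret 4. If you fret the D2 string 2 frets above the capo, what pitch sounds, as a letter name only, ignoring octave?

The capo raises the open D2 by 4 semitones to F#2; fretting 2 more gives D2 + 4 + 2 = D2 + 6 semitones, landing on G#.
(Also written Ab.)

G#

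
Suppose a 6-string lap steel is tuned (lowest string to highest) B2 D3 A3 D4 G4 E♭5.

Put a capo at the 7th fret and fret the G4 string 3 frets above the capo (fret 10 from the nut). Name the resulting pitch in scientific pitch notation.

The capo raises the open G4 by 7 semitones to D5; fretting 3 more gives G4 + 7 + 3 = G4 + 10 semitones = F5.

F5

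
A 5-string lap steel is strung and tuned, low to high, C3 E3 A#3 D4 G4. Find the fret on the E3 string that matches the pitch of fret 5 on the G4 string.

20

Fret 5 on G4 is MIDI 67 + 5 = 72 (C5). On the E3 string (open MIDI 52), that pitch is 72 − 52 = fret 20.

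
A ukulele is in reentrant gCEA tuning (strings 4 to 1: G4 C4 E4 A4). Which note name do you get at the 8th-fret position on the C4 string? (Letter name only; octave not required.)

The open C4 string plus 8 semitones: C–C#–D–D#–E–F–F#–G–G#.
(Equivalently spelled Ab.)

G#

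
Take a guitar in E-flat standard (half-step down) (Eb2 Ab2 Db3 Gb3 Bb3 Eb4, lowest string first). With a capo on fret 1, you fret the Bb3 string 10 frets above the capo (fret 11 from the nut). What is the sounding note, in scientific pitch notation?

A4

The capo raises the open Bb3 by 1 semitone to B3; fretting 10 more gives Bb3 + 1 + 10 = Bb3 + 11 semitones = A4.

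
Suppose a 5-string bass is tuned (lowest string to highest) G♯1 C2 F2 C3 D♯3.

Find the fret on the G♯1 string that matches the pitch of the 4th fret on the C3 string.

20

Fret 4 on C3 is MIDI 48 + 4 = 52 (E3). On the G♯1 string (open MIDI 32), that pitch is 52 − 32 = fret 20.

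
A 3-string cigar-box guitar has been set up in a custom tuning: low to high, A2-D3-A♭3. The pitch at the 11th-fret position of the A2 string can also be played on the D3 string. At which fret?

6

A2 at fret 11 is A2 + 11 semitones = A♭3.
The open D3 string is 5 semitones above the open A2, so the same pitch on the D3 string lies at fret 11 − 5 = 6.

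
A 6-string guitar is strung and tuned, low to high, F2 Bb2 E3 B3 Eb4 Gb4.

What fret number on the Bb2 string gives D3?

D3 is 4 semitones above the open Bb2 (Bb–B–C–Db–D), so it sits at fret 4.

4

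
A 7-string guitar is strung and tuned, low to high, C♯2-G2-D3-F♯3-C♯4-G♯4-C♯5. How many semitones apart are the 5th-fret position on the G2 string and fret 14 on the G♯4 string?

G2 at fret 5 → C3 (MIDI 48); G♯4 at fret 14 → A♯5 (MIDI 82).
48 − 82 = -34, so the two pitches are 34 semitones apart, with A♯5 the higher.

34 semitones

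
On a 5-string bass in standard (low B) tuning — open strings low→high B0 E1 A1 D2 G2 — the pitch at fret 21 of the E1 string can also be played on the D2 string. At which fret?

Fret 21 on E1 is MIDI 28 + 21 = 49 (C♯3). On the D2 string (open MIDI 38), that pitch is 49 − 38 = fret 11.

11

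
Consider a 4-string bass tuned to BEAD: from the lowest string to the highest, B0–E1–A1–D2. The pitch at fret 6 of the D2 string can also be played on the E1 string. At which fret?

D2 at fret 6 is D2 + 6 semitones = G#2.
The open E1 string is 10 semitones below the open D2, so the same pitch on the E1 string lies at fret 6 + 10 = 16.

16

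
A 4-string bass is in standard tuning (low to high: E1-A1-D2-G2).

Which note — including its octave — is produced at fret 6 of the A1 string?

D#2

A1 is MIDI 33. Adding 6 gives 39, which is D#2.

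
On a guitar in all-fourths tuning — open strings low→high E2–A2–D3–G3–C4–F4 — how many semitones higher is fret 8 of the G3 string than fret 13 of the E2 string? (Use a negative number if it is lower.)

G3 at fret 8 → D#4 (MIDI 63); E2 at fret 13 → F3 (MIDI 53).
63 − 53 = 10, so the two pitches are 10 semitones apart.

10 semitones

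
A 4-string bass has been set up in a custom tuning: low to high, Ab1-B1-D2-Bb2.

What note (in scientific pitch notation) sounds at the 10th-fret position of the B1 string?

A2

Each fret is one semitone, so B1 + 10 = A2.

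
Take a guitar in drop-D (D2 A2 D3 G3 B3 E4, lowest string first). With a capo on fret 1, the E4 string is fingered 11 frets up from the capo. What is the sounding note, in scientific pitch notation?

E5

The capo raises the open E4 by 1 semitone to F4; fretting 11 more gives E4 + 1 + 11 = E4 + 12 semitones = E5.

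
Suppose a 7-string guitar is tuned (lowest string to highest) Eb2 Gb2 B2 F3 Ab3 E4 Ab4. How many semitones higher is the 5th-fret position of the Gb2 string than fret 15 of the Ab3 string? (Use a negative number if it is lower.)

-24 semitones

Gb2 at fret 5 → B2 (MIDI 47); Ab3 at fret 15 → B4 (MIDI 71).
47 − 71 = -24, so the two pitches are 24 semitones apart.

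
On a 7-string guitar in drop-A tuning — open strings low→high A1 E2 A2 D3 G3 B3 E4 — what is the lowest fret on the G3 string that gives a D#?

8

From G3, count semitones up the chromatic scale until reaching D#: G–G#–A–A#–B–C–C#–D–D# — 8 steps.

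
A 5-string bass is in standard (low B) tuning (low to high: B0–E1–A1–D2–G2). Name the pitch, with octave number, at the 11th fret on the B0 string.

A♯1

Each fret is one semitone, so B0 + 11 = A♯1.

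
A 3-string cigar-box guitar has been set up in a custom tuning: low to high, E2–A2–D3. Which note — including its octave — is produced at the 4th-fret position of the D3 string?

The open D3 string plus 4 semitones: D–D#–E–F–F#.
No B→C boundary is crossed, so the octave stays at 3.
(Equivalently spelled Gb3.)

F#3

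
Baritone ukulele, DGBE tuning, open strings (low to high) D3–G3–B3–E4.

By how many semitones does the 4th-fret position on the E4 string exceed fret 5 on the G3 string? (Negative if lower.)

E4 at fret 4 → G#4 (MIDI 68); G3 at fret 5 → C4 (MIDI 60).
68 − 60 = 8, so the two pitches are 8 semitones apart.

8 semitones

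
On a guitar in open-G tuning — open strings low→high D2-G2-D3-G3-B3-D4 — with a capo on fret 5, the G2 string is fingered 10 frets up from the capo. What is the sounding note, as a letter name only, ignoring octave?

The capo raises the open G2 by 5 semitones to C3; fretting 10 more gives G2 + 5 + 10 = G2 + 15 semitones, landing on A#.
(Also written Bb.)

A#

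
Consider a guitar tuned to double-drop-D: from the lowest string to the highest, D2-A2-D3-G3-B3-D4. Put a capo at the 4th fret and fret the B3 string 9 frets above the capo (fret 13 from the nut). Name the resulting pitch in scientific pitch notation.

C5

The capo raises the open B3 by 4 semitones to D#4; fretting 9 more gives B3 + 4 + 9 = B3 + 13 semitones = C5.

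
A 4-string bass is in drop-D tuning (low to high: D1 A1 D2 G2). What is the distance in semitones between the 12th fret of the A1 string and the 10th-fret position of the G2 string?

8 semitones

A1 at fret 12 → A2 (MIDI 45); G2 at fret 10 → F3 (MIDI 53).
45 − 53 = -8, so the two pitches are 8 semitones apart, with F3 the higher.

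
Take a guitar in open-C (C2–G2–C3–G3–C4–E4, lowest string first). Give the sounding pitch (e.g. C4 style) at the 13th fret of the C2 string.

C♯3

C2 is MIDI 36. Adding 13 gives 49, which is C♯3.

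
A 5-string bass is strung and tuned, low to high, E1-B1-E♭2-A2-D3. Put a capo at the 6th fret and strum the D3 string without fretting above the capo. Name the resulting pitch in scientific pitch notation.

The capo raises the open D3 by 6 semitones to A♭3; fretting 0 more gives D3 + 6 + 0 = D3 + 6 semitones = A♭3.

A♭3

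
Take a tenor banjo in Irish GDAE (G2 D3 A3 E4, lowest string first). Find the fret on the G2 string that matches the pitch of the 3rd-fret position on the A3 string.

A3 at fret 3 is A3 + 3 semitones = C4.
The open G2 string is 14 semitones below the open A3, so the same pitch on the G2 string lies at fret 3 + 14 = 17.

17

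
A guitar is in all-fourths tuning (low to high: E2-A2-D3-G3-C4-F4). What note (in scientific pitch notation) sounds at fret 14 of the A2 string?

B3

A2 is MIDI 45. Adding 14 gives 59, which is B3.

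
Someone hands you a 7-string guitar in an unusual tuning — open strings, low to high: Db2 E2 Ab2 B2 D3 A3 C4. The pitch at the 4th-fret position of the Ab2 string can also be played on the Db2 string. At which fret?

Fret 4 on Ab2 is MIDI 44 + 4 = 48 (C3). On the Db2 string (open MIDI 37), that pitch is 48 − 37 = fret 11.

11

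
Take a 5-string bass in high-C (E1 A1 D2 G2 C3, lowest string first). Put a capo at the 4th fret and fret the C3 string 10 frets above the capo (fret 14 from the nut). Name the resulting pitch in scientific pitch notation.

The capo raises the open C3 by 4 semitones to E3; fretting 10 more gives C3 + 4 + 10 = C3 + 14 semitones = D4.

D4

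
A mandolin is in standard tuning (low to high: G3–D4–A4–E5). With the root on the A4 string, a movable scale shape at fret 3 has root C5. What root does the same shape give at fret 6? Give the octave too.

D♯5

Moving from fret 3 to fret 6 shifts the root by 3 semitones.
C5 up 3 semitones is D♯5.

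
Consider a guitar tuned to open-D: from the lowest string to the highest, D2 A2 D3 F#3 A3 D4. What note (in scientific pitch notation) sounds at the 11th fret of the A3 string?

Each fret is one semitone, so A3 + 11 = G#4.
(Equivalently spelled Ab4.)

G#4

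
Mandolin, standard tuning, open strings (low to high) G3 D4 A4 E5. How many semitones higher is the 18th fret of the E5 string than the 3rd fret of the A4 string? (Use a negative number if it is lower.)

E5 at fret 18 → A♯6 (MIDI 94); A4 at fret 3 → C5 (MIDI 72).
94 − 72 = 22, so the two pitches are 22 semitones apart.

22 semitones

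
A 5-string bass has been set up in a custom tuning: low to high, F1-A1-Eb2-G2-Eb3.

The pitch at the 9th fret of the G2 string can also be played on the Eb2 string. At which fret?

G2 at fret 9 is G2 + 9 semitones = E3.
The open Eb2 string is 4 semitones below the open G2, so the same pitch on the Eb2 string lies at fret 9 + 4 = 13.

13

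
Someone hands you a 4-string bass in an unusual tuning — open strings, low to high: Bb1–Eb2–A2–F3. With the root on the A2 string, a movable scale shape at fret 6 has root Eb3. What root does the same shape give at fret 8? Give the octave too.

F3

Moving from fret 6 to fret 8 shifts the root by 2 semitones.
Eb3 up 2 semitones is F3.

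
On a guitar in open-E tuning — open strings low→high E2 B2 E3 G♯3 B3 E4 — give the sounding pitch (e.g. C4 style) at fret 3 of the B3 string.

B3 is MIDI 59. Adding 3 gives 62, which is D4.

D4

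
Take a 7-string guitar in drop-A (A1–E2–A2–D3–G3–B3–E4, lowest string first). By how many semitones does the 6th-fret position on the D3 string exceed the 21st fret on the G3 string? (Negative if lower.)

-20 semitones

D3 at fret 6 → G#3 (MIDI 56); G3 at fret 21 → E5 (MIDI 76).
56 − 76 = -20, so the two pitches are 20 semitones apart.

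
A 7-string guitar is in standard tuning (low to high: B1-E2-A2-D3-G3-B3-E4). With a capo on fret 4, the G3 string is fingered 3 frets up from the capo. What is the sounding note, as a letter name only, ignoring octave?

D

The capo raises the open G3 by 4 semitones to B3; fretting 3 more gives G3 + 4 + 3 = G3 + 7 semitones, landing on D.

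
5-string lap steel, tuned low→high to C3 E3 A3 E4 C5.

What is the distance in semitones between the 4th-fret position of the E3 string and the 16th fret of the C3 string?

8 semitones

E3 at fret 4 → G#3 (MIDI 56); C3 at fret 16 → E4 (MIDI 64).
56 − 64 = -8, so the two pitches are 8 semitones apart, with E4 the higher.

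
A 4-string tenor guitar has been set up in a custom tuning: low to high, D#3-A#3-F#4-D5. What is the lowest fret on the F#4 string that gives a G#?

2

From F#4, count semitones up the chromatic scale until reaching G#: F#–G–G# — 2 steps.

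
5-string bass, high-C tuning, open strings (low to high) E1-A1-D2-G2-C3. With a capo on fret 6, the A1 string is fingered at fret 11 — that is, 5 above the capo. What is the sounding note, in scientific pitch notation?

The capo raises the open A1 by 6 semitones to D#2; fretting 5 more gives A1 + 6 + 5 = A1 + 11 semitones = G#2.

G#2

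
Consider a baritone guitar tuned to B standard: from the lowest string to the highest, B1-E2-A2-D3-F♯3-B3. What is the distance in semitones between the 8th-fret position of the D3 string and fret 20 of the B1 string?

D3 at fret 8 → A♯3 (MIDI 58); B1 at fret 20 → G3 (MIDI 55).
58 − 55 = 3, so the two pitches are 3 semitones apart, with A♯3 the higher.

3 semitones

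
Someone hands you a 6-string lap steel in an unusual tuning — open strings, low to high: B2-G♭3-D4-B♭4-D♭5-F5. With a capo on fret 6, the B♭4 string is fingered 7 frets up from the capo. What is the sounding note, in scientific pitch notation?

The capo raises the open B♭4 by 6 semitones to E5; fretting 7 more gives B♭4 + 6 + 7 = B♭4 + 13 semitones = B5.

B5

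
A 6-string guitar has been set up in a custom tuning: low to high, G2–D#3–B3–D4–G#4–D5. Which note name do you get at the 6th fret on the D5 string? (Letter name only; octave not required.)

G#

Each fret is one semitone, so D5 + 6 = G#.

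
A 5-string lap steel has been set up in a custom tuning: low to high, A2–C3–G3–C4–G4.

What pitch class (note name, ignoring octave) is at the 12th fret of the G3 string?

G

The open G3 string plus 12 semitones: G–G#–A–A#–…–F–F#–G.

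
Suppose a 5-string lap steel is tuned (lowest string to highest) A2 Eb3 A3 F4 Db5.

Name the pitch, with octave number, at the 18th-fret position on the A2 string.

Each fret is one semitone, so A2 + 18 = Eb4.
(Equivalently spelled D#4.)

Eb4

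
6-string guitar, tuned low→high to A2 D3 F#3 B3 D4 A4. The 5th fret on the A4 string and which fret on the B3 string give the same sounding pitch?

A4 at fret 5 is A4 + 5 semitones = D5.
The open B3 string is 10 semitones below the open A4, so the same pitch on the B3 string lies at fret 5 + 10 = 15.

15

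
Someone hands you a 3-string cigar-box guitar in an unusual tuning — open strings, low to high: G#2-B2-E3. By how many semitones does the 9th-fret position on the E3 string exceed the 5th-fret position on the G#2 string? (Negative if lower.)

E3 at fret 9 → C#4 (MIDI 61); G#2 at fret 5 → C#3 (MIDI 49).
61 − 49 = 12, so the two pitches are 12 semitones apart.

12 semitones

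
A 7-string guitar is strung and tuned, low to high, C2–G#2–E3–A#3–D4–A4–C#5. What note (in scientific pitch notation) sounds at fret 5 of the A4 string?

D5

The open A4 string plus 5 semitones: A–A#–B–C–C#–D.
The walk passes from B into C once, so the octave number goes from 4 to 5.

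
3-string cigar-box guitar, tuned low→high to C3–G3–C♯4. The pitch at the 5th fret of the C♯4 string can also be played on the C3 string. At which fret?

C♯4 at fret 5 is C♯4 + 5 semitones = F♯4.
The open C3 string is 13 semitones below the open C♯4, so the same pitch on the C3 string lies at fret 5 + 13 = 18.

18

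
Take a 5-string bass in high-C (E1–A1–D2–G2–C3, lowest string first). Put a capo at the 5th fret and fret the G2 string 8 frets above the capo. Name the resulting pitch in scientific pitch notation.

G♯3

The capo raises the open G2 by 5 semitones to C3; fretting 8 more gives G2 + 5 + 8 = G2 + 13 semitones = G♯3.
(Also written A♭.)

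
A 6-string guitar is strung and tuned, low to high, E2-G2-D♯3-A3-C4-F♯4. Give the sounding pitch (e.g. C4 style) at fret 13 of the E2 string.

The open E2 string plus 13 semitones: E–F–F#–G–…–D#–E–F.
The walk passes from B into C once, so the octave number goes from 2 to 3.

F3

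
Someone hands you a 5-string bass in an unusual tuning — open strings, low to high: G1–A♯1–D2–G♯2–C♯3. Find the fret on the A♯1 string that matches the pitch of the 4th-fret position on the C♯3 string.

C♯3 at fret 4 is C♯3 + 4 semitones = F3.
The open A♯1 string is 15 semitones below the open C♯3, so the same pitch on the A♯1 string lies at fret 4 + 15 = 19.

19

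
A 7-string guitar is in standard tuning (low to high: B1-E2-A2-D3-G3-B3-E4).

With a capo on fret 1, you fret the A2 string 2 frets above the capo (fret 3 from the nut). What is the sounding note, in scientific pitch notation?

The capo raises the open A2 by 1 semitone to A#2; fretting 2 more gives A2 + 1 + 2 = A2 + 3 semitones = C3.

C3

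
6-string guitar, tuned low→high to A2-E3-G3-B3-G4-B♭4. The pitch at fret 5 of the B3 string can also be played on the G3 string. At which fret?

B3 at fret 5 is B3 + 5 semitones = E4.
The open G3 string is 4 semitones below the open B3, so the same pitch on the G3 string lies at fret 5 + 4 = 9.

9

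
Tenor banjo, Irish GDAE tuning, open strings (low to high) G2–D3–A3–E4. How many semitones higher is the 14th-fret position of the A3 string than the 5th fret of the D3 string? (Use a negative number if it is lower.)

16 semitones

A3 at fret 14 → B4 (MIDI 71); D3 at fret 5 → G3 (MIDI 55).
71 − 55 = 16, so the two pitches are 16 semitones apart.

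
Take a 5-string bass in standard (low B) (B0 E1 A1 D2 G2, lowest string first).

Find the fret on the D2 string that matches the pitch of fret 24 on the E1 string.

14

Fret 24 on E1 is MIDI 28 + 24 = 52 (E3). On the D2 string (open MIDI 38), that pitch is 52 − 38 = fret 14.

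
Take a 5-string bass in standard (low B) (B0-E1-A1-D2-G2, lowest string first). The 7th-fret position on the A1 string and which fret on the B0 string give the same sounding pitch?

17

Fret 7 on A1 is MIDI 33 + 7 = 40 (E2). On the B0 string (open MIDI 23), that pitch is 40 − 23 = fret 17.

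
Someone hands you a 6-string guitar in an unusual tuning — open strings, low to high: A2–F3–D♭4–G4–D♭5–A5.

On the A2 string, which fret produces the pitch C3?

3

C3 is 3 semitones above the open A2 (A–Bb–B–C), so it sits at fret 3.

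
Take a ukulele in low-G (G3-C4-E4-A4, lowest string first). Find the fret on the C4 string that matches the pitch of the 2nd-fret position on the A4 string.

Fret 2 on A4 is MIDI 69 + 2 = 71 (B4). On the C4 string (open MIDI 60), that pitch is 71 − 60 = fret 11.

11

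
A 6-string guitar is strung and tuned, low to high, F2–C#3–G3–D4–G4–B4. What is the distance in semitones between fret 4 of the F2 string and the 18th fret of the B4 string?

F2 at fret 4 → A2 (MIDI 45); B4 at fret 18 → F6 (MIDI 89).
45 − 89 = -44, so the two pitches are 44 semitones apart, with F6 the higher.

44 semitones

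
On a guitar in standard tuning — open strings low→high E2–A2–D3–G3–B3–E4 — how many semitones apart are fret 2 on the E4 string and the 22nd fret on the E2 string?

E4 at fret 2 → F#4 (MIDI 66); E2 at fret 22 → D4 (MIDI 62).
66 − 62 = 4, so the two pitches are 4 semitones apart, with F#4 the higher.

4 semitones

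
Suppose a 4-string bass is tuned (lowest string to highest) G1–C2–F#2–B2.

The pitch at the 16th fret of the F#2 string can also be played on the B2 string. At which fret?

11

F#2 at fret 16 is F#2 + 16 semitones = A#3.
The open B2 string is 5 semitones above the open F#2, so the same pitch on the B2 string lies at fret 16 − 5 = 11.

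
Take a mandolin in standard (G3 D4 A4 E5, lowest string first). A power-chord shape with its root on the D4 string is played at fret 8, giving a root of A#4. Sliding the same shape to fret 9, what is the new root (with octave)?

B4

Moving from fret 8 to fret 9 shifts the root by 1 semitone.
A#4 up 1 semitone is B4.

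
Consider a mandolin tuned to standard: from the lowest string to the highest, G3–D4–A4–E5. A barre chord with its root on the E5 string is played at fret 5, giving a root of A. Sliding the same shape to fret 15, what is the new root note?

G

Moving from fret 5 to fret 15 shifts the root by 10 semitones.
A up 10 semitones is G.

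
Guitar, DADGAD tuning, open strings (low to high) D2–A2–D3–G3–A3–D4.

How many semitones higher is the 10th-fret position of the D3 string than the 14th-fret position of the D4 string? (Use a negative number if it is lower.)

D3 at fret 10 → C4 (MIDI 60); D4 at fret 14 → E5 (MIDI 76).
60 − 76 = -16, so the two pitches are 16 semitones apart.

-16 semitones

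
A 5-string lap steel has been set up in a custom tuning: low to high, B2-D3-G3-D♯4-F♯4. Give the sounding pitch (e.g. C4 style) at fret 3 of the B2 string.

B2 is MIDI 47. Adding 3 gives 50, which is D3.

D3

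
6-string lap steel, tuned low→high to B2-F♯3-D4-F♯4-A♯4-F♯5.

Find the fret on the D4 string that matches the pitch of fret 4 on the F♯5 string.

Fret 4 on F♯5 is MIDI 78 + 4 = 82 (A♯5). On the D4 string (open MIDI 62), that pitch is 82 − 62 = fret 20.

20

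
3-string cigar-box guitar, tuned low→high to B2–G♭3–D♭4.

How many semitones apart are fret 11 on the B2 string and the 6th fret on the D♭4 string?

9 semitones

B2 at fret 11 → B♭3 (MIDI 58); D♭4 at fret 6 → G4 (MIDI 67).
58 − 67 = -9, so the two pitches are 9 semitones apart, with G4 the higher.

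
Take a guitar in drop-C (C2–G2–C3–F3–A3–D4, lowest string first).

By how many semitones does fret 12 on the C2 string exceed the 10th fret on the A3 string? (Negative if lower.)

-19 semitones

C2 at fret 12 → C3 (MIDI 48); A3 at fret 10 → G4 (MIDI 67).
48 − 67 = -19, so the two pitches are 19 semitones apart.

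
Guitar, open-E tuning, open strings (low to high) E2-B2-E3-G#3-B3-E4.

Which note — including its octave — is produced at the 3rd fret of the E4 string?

E4 is MIDI 64. Adding 3 gives 67, which is G4.

G4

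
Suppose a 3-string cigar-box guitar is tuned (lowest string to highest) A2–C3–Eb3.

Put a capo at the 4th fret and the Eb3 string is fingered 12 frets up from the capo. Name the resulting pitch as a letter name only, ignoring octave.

The capo raises the open Eb3 by 4 semitones to G3; fretting 12 more gives Eb3 + 4 + 12 = Eb3 + 16 semitones, landing on G.

G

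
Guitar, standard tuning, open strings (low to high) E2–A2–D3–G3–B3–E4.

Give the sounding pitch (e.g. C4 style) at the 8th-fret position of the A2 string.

The open A2 string plus 8 semitones: A–A#–B–C–C#–D–D#–E–F.
The walk passes from B into C once, so the octave number goes from 2 to 3.

F3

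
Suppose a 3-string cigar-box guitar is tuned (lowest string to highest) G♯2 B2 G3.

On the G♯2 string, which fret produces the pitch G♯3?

G♯3 is 12 semitones above the open G♯2 (G#–A–A#–B–…–F#–G–G#), so it sits at fret 12.

12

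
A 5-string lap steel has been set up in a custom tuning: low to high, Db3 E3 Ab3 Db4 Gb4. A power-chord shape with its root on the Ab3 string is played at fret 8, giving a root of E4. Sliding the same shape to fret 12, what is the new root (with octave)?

Moving from fret 8 to fret 12 shifts the root by 4 semitones.
E4 up 4 semitones is Ab4.

Ab4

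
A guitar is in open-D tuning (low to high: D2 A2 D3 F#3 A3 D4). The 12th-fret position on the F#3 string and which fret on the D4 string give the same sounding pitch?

F#3 at fret 12 is F#3 + 12 semitones = F#4.
The open D4 string is 8 semitones above the open F#3, so the same pitch on the D4 string lies at fret 12 − 8 = 4.

4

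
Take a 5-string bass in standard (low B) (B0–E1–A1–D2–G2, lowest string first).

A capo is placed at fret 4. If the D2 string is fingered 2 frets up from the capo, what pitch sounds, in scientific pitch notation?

The capo raises the open D2 by 4 semitones to F#2; fretting 2 more gives D2 + 4 + 2 = D2 + 6 semitones = G#2.

G#2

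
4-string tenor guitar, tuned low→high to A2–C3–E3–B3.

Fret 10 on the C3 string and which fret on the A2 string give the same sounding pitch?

C3 at fret 10 is C3 + 10 semitones = A♯3.
The open A2 string is 3 semitones below the open C3, so the same pitch on the A2 string lies at fret 10 + 3 = 13.

13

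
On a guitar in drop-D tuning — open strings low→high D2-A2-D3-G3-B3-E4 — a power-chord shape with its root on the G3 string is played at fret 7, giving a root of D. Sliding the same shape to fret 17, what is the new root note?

C

Moving from fret 7 to fret 17 shifts the root by 10 semitones.
D up 10 semitones is C.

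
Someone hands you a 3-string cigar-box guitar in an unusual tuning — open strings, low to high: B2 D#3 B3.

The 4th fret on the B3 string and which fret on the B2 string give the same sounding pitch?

16

Fret 4 on B3 is MIDI 59 + 4 = 63 (D#4). On the B2 string (open MIDI 47), that pitch is 63 − 47 = fret 16.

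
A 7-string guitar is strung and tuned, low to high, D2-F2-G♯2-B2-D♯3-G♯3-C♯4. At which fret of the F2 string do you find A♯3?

17

A♯3 is 17 semitones above the open F2 (F–F#–G–G#–…–G#–A–A#), so it sits at fret 17.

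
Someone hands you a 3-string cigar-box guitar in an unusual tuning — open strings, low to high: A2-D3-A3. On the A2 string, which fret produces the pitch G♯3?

G♯3 is 11 semitones above the open A2 (A–A#–B–C–…–F#–G–G#), so it sits at fret 11.

11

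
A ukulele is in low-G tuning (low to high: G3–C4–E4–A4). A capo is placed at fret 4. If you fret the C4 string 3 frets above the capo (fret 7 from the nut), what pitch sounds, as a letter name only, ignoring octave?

G

The capo raises the open C4 by 4 semitones to E4; fretting 3 more gives C4 + 4 + 3 = C4 + 7 semitones, landing on G.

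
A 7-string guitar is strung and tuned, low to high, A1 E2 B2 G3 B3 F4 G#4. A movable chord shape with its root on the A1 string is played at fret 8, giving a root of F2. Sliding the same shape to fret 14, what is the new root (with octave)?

B2

Moving from fret 8 to fret 14 shifts the root by 6 semitones.
F2 up 6 semitones is B2.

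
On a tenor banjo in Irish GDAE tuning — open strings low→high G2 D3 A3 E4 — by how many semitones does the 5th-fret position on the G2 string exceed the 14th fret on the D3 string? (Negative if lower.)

G2 at fret 5 → C3 (MIDI 48); D3 at fret 14 → E4 (MIDI 64).
48 − 64 = -16, so the two pitches are 16 semitones apart.

-16 semitones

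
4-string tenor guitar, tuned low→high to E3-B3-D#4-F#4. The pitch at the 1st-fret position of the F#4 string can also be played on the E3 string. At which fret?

F#4 at fret 1 is F#4 + 1 semitone = G4.
The open E3 string is 14 semitones below the open F#4, so the same pitch on the E3 string lies at fret 1 + 14 = 15.

15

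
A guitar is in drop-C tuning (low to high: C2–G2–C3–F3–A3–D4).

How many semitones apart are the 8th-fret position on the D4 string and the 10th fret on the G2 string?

17 semitones

D4 at fret 8 → A#4 (MIDI 70); G2 at fret 10 → F3 (MIDI 53).
70 − 53 = 17, so the two pitches are 17 semitones apart, with A#4 the higher.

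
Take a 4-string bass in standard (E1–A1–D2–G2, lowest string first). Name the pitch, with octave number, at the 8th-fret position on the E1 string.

C2

E1 is MIDI 28. Adding 8 gives 36, which is C2.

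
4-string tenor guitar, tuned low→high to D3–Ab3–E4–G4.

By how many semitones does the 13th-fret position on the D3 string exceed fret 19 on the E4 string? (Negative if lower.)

D3 at fret 13 → Eb4 (MIDI 63); E4 at fret 19 → B5 (MIDI 83).
63 − 83 = -20, so the two pitches are 20 semitones apart.

-20 semitones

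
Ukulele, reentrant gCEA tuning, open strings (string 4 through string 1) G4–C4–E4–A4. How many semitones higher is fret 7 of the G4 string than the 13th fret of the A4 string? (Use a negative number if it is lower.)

G4 at fret 7 → D5 (MIDI 74); A4 at fret 13 → A#5 (MIDI 82).
74 − 82 = -8, so the two pitches are 8 semitones apart.

-8 semitones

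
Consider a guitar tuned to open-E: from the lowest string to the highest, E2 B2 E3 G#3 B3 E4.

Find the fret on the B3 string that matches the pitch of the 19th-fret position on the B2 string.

7

B2 at fret 19 is B2 + 19 semitones = F#4.
The open B3 string is 12 semitones above the open B2, so the same pitch on the B3 string lies at fret 19 − 12 = 7.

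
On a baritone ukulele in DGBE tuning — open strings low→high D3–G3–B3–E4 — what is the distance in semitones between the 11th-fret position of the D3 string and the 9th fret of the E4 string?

D3 at fret 11 → C#4 (MIDI 61); E4 at fret 9 → C#5 (MIDI 73).
61 − 73 = -12, so the two pitches are 12 semitones apart, with C#5 the higher.

12 semitones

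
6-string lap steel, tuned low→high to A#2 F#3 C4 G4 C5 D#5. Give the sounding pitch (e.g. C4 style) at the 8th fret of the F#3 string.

D4

The open F#3 string plus 8 semitones: F#–G–G#–A–A#–B–C–C#–D.
The walk passes from B into C once, so the octave number goes from 3 to 4.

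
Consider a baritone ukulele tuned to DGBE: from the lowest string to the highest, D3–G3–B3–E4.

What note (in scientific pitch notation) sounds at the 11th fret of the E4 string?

E4 is MIDI 64. Adding 11 gives 75, which is D#5.
(Equivalently spelled Eb5.)

D#5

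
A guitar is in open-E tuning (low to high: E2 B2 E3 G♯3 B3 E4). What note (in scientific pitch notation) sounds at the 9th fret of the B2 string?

G♯3

The open B2 string plus 9 semitones: B–C–C#–D–D#–E–F–F#–G–G#.
The walk passes from B into C once, so the octave number goes from 2 to 3.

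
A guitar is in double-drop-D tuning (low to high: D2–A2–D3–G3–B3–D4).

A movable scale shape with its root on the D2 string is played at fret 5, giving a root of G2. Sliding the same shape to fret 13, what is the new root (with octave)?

D♯3

Moving from fret 5 to fret 13 shifts the root by 8 semitones.
G2 up 8 semitones is D♯3.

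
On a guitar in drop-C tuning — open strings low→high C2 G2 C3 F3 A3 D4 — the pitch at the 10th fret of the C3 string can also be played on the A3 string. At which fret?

Fret 10 on C3 is MIDI 48 + 10 = 58 (A♯3). On the A3 string (open MIDI 57), that pitch is 58 − 57 = fret 1.

1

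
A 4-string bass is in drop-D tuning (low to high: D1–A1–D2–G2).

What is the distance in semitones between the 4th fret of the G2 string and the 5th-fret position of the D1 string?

16 semitones

G2 at fret 4 → B2 (MIDI 47); D1 at fret 5 → G1 (MIDI 31).
47 − 31 = 16, so the two pitches are 16 semitones apart, with B2 the higher.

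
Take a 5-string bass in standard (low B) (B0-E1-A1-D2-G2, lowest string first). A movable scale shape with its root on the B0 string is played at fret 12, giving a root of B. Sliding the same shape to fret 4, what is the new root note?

Moving from fret 12 to fret 4 shifts the root by -8 semitones.
B down 8 semitones is D#.

D#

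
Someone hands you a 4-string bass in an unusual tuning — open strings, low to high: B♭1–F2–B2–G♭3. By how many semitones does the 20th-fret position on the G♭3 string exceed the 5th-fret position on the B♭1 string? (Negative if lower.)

35 semitones

G♭3 at fret 20 → D5 (MIDI 74); B♭1 at fret 5 → E♭2 (MIDI 39).
74 − 39 = 35, so the two pitches are 35 semitones apart.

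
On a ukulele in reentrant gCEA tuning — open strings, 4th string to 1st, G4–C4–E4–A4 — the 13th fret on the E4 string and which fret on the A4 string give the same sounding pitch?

Fret 13 on E4 is MIDI 64 + 13 = 77 (F5). On the A4 string (open MIDI 69), that pitch is 77 − 69 = fret 8.

8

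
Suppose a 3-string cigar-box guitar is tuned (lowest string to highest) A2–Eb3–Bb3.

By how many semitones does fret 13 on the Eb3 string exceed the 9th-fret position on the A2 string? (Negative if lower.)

10 semitones

Eb3 at fret 13 → E4 (MIDI 64); A2 at fret 9 → Gb3 (MIDI 54).
64 − 54 = 10, so the two pitches are 10 semitones apart.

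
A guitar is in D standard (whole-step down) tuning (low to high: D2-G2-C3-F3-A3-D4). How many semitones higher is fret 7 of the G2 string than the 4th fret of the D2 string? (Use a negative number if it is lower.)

G2 at fret 7 → D3 (MIDI 50); D2 at fret 4 → F#2 (MIDI 42).
50 − 42 = 8, so the two pitches are 8 semitones apart.

8 semitones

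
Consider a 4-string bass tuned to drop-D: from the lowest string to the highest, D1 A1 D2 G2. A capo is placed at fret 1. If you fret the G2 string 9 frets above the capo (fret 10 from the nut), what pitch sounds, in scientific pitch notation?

F3

The capo raises the open G2 by 1 semitone to G#2; fretting 9 more gives G2 + 1 + 9 = G2 + 10 semitones = F3.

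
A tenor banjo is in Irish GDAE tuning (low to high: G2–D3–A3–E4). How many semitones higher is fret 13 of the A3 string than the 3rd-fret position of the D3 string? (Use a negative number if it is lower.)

A3 at fret 13 → A♯4 (MIDI 70); D3 at fret 3 → F3 (MIDI 53).
70 − 53 = 17, so the two pitches are 17 semitones apart.

17 semitones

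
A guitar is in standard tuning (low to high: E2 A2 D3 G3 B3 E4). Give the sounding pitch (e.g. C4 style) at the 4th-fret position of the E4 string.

E4 is MIDI 64. Adding 4 gives 68, which is G#4.
(Equivalently spelled Ab4.)

G#4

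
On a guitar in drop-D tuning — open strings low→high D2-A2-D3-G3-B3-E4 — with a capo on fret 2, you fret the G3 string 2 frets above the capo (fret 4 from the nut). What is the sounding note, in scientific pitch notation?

The capo raises the open G3 by 2 semitones to A3; fretting 2 more gives G3 + 2 + 2 = G3 + 4 semitones = B3.

B3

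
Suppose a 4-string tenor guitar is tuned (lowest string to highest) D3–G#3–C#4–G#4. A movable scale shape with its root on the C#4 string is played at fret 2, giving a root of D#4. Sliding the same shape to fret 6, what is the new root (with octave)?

Moving from fret 2 to fret 6 shifts the root by 4 semitones.
D#4 up 4 semitones is G4.

G4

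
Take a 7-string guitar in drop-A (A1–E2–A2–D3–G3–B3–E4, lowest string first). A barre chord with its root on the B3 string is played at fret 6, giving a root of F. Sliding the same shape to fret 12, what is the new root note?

Moving from fret 6 to fret 12 shifts the root by 6 semitones.
F up 6 semitones is B.

B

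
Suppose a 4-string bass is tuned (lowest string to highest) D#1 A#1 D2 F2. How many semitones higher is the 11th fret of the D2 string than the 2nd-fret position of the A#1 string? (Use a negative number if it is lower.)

D2 at fret 11 → C#3 (MIDI 49); A#1 at fret 2 → C2 (MIDI 36).
49 − 36 = 13, so the two pitches are 13 semitones apart.

13 semitones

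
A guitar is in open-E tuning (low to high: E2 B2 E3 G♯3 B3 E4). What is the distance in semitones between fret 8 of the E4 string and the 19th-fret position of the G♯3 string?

3 semitones

E4 at fret 8 → C5 (MIDI 72); G♯3 at fret 19 → D♯5 (MIDI 75).
72 − 75 = -3, so the two pitches are 3 semitones apart, with D♯5 the higher.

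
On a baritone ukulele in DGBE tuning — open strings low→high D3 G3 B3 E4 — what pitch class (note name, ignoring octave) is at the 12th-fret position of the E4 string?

E

E4 is MIDI 64. Adding 12 gives 76; 76 mod 12 = 4, i.e. E.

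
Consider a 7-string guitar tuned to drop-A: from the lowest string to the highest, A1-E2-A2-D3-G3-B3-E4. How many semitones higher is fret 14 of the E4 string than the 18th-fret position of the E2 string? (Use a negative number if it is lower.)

20 semitones

E4 at fret 14 → F♯5 (MIDI 78); E2 at fret 18 → A♯3 (MIDI 58).
78 − 58 = 20, so the two pitches are 20 semitones apart.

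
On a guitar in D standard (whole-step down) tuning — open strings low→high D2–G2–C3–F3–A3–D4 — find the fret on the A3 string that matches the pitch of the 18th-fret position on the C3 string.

C3 at fret 18 is C3 + 18 semitones = F#4.
The open A3 string is 9 semitones above the open C3, so the same pitch on the A3 string lies at fret 18 − 9 = 9.

9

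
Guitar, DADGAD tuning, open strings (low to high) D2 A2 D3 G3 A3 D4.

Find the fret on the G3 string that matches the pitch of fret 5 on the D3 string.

Fret 5 on D3 is MIDI 50 + 5 = 55 (G3). On the G3 string (open MIDI 55), that pitch is 55 − 55 = fret 0.

0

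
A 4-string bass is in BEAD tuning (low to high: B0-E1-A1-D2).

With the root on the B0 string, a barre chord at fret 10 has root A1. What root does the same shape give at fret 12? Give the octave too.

Moving from fret 10 to fret 12 shifts the root by 2 semitones.
A1 up 2 semitones is B1.

B1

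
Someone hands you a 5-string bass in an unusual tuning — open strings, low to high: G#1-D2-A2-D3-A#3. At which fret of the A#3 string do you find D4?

4

D4 is 4 semitones above the open A#3 (A#–B–C–C#–D), so it sits at fret 4.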